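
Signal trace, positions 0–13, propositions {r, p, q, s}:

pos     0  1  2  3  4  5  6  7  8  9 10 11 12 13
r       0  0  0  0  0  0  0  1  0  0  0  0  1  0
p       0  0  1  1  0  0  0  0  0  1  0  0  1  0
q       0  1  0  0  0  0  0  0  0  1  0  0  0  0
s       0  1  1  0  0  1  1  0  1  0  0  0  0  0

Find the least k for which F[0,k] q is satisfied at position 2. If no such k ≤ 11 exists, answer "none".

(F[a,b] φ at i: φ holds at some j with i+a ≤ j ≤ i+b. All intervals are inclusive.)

7

Scan j = 2,3,… for q:
  j=2: fails
  j=3: fails
  j=4: fails
  j=5: fails
  j=6: fails
  j=7: fails
  j=8: fails
  j=9: holds
First hit at j=9, so smallest k = 9-2 = 7.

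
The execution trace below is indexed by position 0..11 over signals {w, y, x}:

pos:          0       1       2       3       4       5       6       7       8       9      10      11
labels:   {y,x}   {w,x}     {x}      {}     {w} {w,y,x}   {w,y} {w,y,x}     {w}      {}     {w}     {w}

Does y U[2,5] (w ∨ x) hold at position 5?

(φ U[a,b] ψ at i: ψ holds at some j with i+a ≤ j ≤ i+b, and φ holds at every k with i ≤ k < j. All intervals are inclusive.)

Holds

Need some j in [7,10] with (w ∨ x), and y at every k in [5,j-1].
  j=7: (w ∨ x) holds; y holds at every k in [5,6] → satisfied.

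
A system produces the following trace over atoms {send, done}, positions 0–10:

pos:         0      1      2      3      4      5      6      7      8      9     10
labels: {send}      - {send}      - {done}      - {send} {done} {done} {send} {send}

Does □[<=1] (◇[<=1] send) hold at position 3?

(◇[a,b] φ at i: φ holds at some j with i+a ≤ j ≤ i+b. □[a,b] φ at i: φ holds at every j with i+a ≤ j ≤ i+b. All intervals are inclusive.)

No

Check ◇[<=1] send at every j in [3,4]:
  j=3: fails (none in [3,4])
  j=4: fails (none in [4,5])
Fails at j=3 → formula fails.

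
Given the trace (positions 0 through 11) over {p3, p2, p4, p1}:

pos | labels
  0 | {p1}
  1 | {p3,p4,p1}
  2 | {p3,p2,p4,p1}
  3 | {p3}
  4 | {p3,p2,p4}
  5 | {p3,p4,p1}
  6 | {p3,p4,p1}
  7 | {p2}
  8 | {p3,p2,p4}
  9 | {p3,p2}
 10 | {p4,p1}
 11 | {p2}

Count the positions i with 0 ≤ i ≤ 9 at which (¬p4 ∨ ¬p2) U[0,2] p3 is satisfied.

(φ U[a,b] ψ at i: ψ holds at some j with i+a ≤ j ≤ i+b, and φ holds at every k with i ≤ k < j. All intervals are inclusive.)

10

Evaluate at each i in [0,9]:
  i=0: ✓ (rhs at j=1; lhs holds on [0,0])
  i=1: ✓ (rhs at j=1)
  i=2: ✓ (rhs at j=2)
  i=3: ✓ (rhs at j=3)
  i=4: ✓ (rhs at j=4)
  i=5: ✓ (rhs at j=5)
  i=6: ✓ (rhs at j=6)
  i=7: ✓ (rhs at j=8; lhs holds on [7,7])
  i=8: ✓ (rhs at j=8)
  i=9: ✓ (rhs at j=9)
Positions where it holds: {0, 1, 2, 3, 4, 5, 6, 7, 8, 9} → 10.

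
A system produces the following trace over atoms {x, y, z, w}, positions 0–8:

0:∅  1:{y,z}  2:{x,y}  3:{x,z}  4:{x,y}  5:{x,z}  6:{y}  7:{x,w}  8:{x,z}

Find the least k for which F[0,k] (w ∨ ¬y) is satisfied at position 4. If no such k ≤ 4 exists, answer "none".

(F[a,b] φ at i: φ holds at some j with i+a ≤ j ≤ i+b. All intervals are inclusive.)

Scan j = 4,5,… for (w ∨ ¬y):
  j=4: fails
  j=5: holds
First hit at j=5, so smallest k = 5-4 = 1.

1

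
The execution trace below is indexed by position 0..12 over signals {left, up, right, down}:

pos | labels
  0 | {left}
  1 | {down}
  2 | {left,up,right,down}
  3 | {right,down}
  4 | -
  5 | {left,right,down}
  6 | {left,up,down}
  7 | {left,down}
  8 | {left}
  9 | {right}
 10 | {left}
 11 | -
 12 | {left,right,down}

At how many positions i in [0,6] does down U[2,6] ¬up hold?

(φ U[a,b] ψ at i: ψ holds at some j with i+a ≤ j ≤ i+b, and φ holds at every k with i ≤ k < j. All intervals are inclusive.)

Evaluate at each i in [0,6]:
  i=0: ✗ (lhs fails at k=0 before rhs at j=3)
  i=1: ✓ (rhs at j=3; lhs holds on [1,2])
  i=2: ✓ (rhs at j=4; lhs holds on [2,3])
  i=3: ✗ (lhs fails at k=4 before rhs at j=5)
  i=4: ✗ (lhs fails at k=4 before rhs at j=7)
  i=5: ✓ (rhs at j=7; lhs holds on [5,6])
  i=6: ✓ (rhs at j=8; lhs holds on [6,7])
Positions where it holds: {1, 2, 5, 6} → 4.

4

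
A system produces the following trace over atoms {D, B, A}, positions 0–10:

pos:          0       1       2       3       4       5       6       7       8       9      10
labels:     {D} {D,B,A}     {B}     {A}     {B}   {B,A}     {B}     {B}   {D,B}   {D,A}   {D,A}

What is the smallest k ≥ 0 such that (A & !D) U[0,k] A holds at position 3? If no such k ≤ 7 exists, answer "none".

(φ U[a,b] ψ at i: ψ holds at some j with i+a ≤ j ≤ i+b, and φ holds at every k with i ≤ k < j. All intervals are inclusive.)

0

Need earliest j ≥ 3 with A, and (A & !D) at every k in [3,j-1].
  j=3: rhs holds (empty prefix). k = 0.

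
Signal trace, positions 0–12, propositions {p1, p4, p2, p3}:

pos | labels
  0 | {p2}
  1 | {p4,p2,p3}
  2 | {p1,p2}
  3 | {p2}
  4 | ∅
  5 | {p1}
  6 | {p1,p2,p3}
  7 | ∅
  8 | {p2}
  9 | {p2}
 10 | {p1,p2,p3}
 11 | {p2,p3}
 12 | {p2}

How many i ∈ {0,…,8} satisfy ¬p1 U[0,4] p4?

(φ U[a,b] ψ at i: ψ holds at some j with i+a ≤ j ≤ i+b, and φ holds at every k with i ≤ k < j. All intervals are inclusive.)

Evaluate at each i in [0,8]:
  i=0: ✓ (rhs at j=1; lhs holds on [0,0])
  i=1: ✓ (rhs at j=1)
  i=2: ✗ (no rhs in [2,6])
  i=3: ✗ (no rhs in [3,7])
  i=4: ✗ (no rhs in [4,8])
  i=5: ✗ (no rhs in [5,9])
  i=6: ✗ (no rhs in [6,10])
  i=7: ✗ (no rhs in [7,11])
  i=8: ✗ (no rhs in [8,12])
Positions where it holds: {0, 1} → 2.

2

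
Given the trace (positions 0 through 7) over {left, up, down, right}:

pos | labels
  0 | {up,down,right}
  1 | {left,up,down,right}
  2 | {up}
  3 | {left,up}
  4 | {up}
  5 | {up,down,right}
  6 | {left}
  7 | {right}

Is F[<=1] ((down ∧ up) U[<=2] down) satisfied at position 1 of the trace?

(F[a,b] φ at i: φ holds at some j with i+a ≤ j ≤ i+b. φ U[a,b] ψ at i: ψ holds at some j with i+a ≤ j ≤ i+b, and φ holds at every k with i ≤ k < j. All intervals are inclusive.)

Check ((down ∧ up) U[<=2] down) at each j in [1,2]:
  j=1: holds
  j=2: fails
Found at j=1 → formula holds.

True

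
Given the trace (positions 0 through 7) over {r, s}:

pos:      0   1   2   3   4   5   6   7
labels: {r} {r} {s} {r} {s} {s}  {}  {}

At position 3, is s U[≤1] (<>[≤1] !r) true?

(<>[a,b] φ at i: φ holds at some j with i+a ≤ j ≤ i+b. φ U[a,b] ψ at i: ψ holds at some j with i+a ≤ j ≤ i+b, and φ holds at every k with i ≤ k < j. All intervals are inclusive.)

Need some j in [3,4] with <>[≤1] !r, and s at every k in [3,j-1].
  j=3: <>[≤1] !r holds; no prefix to check → satisfied.

Yes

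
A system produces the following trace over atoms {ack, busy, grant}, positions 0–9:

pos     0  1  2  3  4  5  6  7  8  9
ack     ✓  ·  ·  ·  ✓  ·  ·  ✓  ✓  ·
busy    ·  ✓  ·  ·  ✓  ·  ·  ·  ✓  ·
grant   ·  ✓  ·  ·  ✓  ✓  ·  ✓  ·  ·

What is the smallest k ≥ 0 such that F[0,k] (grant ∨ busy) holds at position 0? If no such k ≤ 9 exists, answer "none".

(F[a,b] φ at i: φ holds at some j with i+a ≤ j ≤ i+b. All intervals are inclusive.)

1

Scan j = 0,1,… for (grant ∨ busy):
  j=0: fails
  j=1: holds
First hit at j=1, so smallest k = 1-0 = 1.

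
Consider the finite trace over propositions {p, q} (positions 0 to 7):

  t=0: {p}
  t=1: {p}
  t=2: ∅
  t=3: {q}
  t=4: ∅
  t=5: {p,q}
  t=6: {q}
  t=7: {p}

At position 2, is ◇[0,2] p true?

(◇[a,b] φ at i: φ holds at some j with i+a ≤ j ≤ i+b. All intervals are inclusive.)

Check p at each j in [2,4]:
  j=2: false
  j=3: false
  j=4: false
No position in the window satisfies it → formula fails.

Does not hold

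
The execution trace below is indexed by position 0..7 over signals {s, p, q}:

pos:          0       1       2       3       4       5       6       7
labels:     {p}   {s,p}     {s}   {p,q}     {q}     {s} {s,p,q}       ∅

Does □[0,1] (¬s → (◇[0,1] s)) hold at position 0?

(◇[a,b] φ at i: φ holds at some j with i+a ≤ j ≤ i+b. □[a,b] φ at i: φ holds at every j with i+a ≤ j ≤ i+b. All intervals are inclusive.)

Yes

Check (¬s → (◇[0,1] s)) at every j in [0,1]:
  j=0: antecedent true; consequent holds (witness at 1) → ✓
  j=1: antecedent false → ✓
All positions satisfy it → formula holds.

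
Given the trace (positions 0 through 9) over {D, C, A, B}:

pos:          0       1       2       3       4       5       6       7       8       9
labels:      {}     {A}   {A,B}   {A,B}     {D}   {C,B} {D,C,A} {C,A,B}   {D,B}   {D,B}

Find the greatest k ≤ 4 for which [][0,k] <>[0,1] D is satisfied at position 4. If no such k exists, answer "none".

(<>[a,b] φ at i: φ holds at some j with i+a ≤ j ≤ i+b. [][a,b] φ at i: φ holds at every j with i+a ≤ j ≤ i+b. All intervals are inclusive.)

<>[0,1] D must hold from j=4 onward; find where it first fails.
  j=4: holds
  j=5: holds
  j=6: holds
  j=7: holds
  j=8: holds
Holds through j=8; largest k = 4.

4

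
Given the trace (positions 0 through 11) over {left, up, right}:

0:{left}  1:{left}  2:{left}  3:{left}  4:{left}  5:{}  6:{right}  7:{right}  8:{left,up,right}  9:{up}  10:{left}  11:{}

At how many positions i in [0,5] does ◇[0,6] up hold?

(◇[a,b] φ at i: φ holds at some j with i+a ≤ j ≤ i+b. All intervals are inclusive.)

4

Evaluate at each i in [0,5]:
  i=0: ✗ (none in [0,6])
  i=1: ✗ (none in [1,7])
  i=2: ✓ (witness j=8)
  i=3: ✓ (witness j=8)
  i=4: ✓ (witness j=8)
  i=5: ✓ (witness j=8)
Positions where it holds: {2, 3, 4, 5} → 4.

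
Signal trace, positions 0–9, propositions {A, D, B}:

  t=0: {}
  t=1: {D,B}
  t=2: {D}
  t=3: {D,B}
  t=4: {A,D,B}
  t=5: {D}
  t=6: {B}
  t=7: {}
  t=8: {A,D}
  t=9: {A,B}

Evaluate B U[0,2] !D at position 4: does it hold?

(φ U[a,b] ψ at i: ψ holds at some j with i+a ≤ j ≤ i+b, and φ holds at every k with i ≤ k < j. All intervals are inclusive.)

Need some j in [4,6] with !D, and B at every k in [4,j-1].
  j=4: !D false.
  j=5: !D false.
  j=6: !D holds, but B fails at k=5 → not this j.
No j in the window works → until fails.

Does not hold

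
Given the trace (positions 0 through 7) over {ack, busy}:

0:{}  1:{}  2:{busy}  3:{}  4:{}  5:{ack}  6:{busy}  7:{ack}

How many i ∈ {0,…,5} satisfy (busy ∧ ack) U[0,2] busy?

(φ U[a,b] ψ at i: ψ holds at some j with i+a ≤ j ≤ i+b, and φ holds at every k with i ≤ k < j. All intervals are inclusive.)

Evaluate at each i in [0,5]:
  i=0: ✗ (lhs fails at k=0 before rhs at j=2)
  i=1: ✗ (lhs fails at k=1 before rhs at j=2)
  i=2: ✓ (rhs at j=2)
  i=3: ✗ (no rhs in [3,5])
  i=4: ✗ (lhs fails at k=4 before rhs at j=6)
  i=5: ✗ (lhs fails at k=5 before rhs at j=6)
Positions where it holds: {2} → 1.

1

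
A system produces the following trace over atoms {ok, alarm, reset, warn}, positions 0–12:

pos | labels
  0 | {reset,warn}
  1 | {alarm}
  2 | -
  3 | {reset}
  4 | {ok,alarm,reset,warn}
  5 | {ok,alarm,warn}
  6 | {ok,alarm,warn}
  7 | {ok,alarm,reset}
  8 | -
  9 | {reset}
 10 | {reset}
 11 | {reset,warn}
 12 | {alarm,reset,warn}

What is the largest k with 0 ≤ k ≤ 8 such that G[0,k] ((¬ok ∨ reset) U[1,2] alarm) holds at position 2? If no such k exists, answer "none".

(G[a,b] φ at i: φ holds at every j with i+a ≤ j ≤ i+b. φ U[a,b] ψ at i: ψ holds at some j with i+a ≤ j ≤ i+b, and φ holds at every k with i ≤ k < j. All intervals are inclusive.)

2

((¬ok ∨ reset) U[1,2] alarm) must hold from j=2 onward; find where it first fails.
  j=2: holds
  j=3: holds
  j=4: holds
  j=5: fails
Holds on [2,4], so largest k = 2.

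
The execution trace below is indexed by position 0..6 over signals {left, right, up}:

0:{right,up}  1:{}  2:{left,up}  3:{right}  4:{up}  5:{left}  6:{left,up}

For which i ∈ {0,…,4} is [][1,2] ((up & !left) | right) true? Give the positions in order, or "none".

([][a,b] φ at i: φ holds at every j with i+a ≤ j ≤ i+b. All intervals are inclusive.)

2

Evaluate at each i in [0,4]:
  i=0: ✗ (fails at j=1)
  i=1: ✗ (fails at j=2)
  i=2: ✓ (all of [3,4])
  i=3: ✗ (fails at j=5)
  i=4: ✗ (fails at j=5)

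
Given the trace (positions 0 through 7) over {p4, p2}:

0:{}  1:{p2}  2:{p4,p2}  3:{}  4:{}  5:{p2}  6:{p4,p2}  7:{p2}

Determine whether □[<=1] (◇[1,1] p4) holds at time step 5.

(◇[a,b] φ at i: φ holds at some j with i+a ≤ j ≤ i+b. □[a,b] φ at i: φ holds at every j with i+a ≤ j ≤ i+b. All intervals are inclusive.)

Check ◇[1,1] p4 at every j in [5,6]:
  j=5: holds (witness at 6)
  j=6: fails (none in [7,7])
Fails at j=6 → formula fails.

No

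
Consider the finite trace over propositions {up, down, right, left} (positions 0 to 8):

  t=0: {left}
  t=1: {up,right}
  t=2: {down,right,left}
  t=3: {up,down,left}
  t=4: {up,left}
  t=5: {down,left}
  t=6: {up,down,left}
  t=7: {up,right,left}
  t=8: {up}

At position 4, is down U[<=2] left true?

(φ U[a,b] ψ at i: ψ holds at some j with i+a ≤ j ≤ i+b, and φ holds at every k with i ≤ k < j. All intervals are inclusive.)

Need some j in [4,6] with left, and down at every k in [4,j-1].
  j=4: left holds; no prefix to check → satisfied.

Yes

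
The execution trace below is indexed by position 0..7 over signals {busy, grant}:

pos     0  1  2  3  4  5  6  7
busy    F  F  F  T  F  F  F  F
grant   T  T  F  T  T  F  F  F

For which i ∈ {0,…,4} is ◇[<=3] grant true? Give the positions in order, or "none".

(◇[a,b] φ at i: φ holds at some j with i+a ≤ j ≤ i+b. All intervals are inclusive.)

Evaluate at each i in [0,4]:
  i=0: ✓ (witness j=0)
  i=1: ✓ (witness j=1)
  i=2: ✓ (witness j=3)
  i=3: ✓ (witness j=3)
  i=4: ✓ (witness j=4)

0, 1, 2, 3, 4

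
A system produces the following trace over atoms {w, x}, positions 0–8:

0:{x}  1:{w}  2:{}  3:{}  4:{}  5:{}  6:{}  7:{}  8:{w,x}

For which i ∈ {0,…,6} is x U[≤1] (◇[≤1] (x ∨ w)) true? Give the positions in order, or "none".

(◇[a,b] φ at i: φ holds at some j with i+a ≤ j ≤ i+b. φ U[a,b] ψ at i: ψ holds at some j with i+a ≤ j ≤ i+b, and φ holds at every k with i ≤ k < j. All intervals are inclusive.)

0, 1

Evaluate at each i in [0,6]:
  i=0: ✓ (rhs at j=0)
  i=1: ✓ (rhs at j=1)
  i=2: ✗ (no rhs in [2,3])
  i=3: ✗ (no rhs in [3,4])
  i=4: ✗ (no rhs in [4,5])
  i=5: ✗ (no rhs in [5,6])
  i=6: ✗ (lhs fails at k=6 before rhs at j=7)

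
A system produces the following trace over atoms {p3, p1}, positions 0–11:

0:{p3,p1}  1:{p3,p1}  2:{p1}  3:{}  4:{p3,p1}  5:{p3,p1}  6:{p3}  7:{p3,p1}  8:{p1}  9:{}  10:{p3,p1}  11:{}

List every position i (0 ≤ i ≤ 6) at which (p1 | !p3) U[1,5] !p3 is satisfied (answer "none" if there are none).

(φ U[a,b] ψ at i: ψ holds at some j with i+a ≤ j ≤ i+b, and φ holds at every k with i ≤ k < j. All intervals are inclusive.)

0, 1, 2

Evaluate at each i in [0,6]:
  i=0: ✓ (rhs at j=2; lhs holds on [0,1])
  i=1: ✓ (rhs at j=2; lhs holds on [1,1])
  i=2: ✓ (rhs at j=3; lhs holds on [2,2])
  i=3: ✗ (lhs fails at k=6 before rhs at j=8)
  i=4: ✗ (lhs fails at k=6 before rhs at j=8)
  i=5: ✗ (lhs fails at k=6 before rhs at j=8)
  i=6: ✗ (lhs fails at k=6 before rhs at j=8)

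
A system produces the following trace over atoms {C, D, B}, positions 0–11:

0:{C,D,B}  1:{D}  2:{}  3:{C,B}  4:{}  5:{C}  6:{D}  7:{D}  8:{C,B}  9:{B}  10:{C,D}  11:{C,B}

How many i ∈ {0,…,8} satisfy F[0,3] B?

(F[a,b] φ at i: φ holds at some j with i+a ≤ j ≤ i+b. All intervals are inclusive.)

Evaluate at each i in [0,8]:
  i=0: ✓ (witness j=0)
  i=1: ✓ (witness j=3)
  i=2: ✓ (witness j=3)
  i=3: ✓ (witness j=3)
  i=4: ✗ (none in [4,7])
  i=5: ✓ (witness j=8)
  i=6: ✓ (witness j=8)
  i=7: ✓ (witness j=8)
  i=8: ✓ (witness j=8)
Positions where it holds: {0, 1, 2, 3, 5, 6, 7, 8} → 8.

8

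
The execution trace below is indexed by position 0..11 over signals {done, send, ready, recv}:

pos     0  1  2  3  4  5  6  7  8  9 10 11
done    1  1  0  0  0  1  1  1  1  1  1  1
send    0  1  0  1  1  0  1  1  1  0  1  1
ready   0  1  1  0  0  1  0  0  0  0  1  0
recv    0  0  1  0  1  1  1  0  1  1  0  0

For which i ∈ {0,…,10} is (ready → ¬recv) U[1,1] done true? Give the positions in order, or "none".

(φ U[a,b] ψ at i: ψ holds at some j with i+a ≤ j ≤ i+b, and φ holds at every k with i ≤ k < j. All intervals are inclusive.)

0, 4, 6, 7, 8, 9, 10

Evaluate at each i in [0,10]:
  i=0: ✓ (rhs at j=1; lhs holds on [0,0])
  i=1: ✗ (no rhs in [2,2])
  i=2: ✗ (no rhs in [3,3])
  i=3: ✗ (no rhs in [4,4])
  i=4: ✓ (rhs at j=5; lhs holds on [4,4])
  i=5: ✗ (lhs fails at k=5 before rhs at j=6)
  i=6: ✓ (rhs at j=7; lhs holds on [6,6])
  i=7: ✓ (rhs at j=8; lhs holds on [7,7])
  i=8: ✓ (rhs at j=9; lhs holds on [8,8])
  i=9: ✓ (rhs at j=10; lhs holds on [9,9])
  i=10: ✓ (rhs at j=11; lhs holds on [10,10])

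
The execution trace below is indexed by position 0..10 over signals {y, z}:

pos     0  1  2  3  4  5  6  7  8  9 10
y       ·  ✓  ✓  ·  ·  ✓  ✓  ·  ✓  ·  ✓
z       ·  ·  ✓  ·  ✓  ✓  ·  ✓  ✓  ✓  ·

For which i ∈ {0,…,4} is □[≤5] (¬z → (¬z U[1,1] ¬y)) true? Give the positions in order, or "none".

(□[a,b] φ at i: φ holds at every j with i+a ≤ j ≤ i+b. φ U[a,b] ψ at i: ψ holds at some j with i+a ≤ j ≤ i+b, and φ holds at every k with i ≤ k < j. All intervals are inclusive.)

Evaluate at each i in [0,4]:
  i=0: ✗ (fails at j=0)
  i=1: ✗ (fails at j=1)
  i=2: ✓ (all of [2,7])
  i=3: ✓ (all of [3,8])
  i=4: ✓ (all of [4,9])

2, 3, 4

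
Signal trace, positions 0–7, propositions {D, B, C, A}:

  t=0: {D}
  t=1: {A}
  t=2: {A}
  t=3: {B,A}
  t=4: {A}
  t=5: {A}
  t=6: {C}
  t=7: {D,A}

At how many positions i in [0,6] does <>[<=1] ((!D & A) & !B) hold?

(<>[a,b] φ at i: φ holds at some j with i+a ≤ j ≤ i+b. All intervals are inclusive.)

6

Evaluate at each i in [0,6]:
  i=0: ✓ (witness j=1)
  i=1: ✓ (witness j=1)
  i=2: ✓ (witness j=2)
  i=3: ✓ (witness j=4)
  i=4: ✓ (witness j=4)
  i=5: ✓ (witness j=5)
  i=6: ✗ (none in [6,7])
Positions where it holds: {0, 1, 2, 3, 4, 5} → 6.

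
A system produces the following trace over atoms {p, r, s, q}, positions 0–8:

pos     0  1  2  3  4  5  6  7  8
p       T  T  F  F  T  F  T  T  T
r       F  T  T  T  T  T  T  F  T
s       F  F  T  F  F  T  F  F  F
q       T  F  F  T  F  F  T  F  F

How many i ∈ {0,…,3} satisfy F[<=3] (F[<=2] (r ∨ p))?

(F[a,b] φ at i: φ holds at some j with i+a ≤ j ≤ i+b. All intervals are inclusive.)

4

Evaluate at each i in [0,3]:
  i=0: ✓ (witness j=0)
  i=1: ✓ (witness j=1)
  i=2: ✓ (witness j=2)
  i=3: ✓ (witness j=3)
Positions where it holds: {0, 1, 2, 3} → 4.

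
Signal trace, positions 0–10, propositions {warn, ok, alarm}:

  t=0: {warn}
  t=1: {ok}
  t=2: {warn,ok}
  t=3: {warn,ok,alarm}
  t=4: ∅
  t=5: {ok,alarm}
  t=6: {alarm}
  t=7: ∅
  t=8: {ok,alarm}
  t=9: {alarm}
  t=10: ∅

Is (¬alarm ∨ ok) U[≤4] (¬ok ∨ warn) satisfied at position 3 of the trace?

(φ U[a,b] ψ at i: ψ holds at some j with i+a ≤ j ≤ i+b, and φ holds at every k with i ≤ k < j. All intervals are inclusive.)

Holds

Need some j in [3,7] with (¬ok ∨ warn), and (¬alarm ∨ ok) at every k in [3,j-1].
  j=3: (¬ok ∨ warn) holds; no prefix to check → satisfied.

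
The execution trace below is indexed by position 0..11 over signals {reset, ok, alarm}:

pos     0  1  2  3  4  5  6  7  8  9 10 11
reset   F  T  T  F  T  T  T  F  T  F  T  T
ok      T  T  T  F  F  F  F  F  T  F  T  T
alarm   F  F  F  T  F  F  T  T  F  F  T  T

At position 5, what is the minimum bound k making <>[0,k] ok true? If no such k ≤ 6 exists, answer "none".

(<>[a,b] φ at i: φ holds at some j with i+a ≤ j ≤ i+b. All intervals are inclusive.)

Scan j = 5,6,… for ok:
  j=5: fails
  j=6: fails
  j=7: fails
  j=8: holds
First hit at j=8, so smallest k = 8-5 = 3.

3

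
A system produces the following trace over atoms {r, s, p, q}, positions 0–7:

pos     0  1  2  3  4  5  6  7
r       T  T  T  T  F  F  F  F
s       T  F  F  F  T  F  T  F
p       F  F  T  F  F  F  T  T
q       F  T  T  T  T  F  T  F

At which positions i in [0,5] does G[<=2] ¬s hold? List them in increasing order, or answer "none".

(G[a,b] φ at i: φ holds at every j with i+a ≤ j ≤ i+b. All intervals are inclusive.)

1

Evaluate at each i in [0,5]:
  i=0: ✗ (fails at j=0)
  i=1: ✓ (all of [1,3])
  i=2: ✗ (fails at j=4)
  i=3: ✗ (fails at j=4)
  i=4: ✗ (fails at j=4)
  i=5: ✗ (fails at j=6)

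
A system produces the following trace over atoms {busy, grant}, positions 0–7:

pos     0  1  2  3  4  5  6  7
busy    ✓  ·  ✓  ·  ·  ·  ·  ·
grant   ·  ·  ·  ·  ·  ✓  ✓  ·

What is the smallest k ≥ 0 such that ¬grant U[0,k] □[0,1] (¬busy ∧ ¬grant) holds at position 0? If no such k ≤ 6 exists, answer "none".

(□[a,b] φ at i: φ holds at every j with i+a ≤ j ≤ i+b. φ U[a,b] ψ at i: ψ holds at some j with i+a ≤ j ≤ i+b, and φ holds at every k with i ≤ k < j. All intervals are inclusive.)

3

Need earliest j ≥ 0 with □[0,1] (¬busy ∧ ¬grant), and ¬grant at every k in [0,j-1].
  j=0: rhs fails.
  j=1: rhs fails.
  j=2: rhs fails.
  j=3: rhs holds; lhs holds on [0,2]. k = 3.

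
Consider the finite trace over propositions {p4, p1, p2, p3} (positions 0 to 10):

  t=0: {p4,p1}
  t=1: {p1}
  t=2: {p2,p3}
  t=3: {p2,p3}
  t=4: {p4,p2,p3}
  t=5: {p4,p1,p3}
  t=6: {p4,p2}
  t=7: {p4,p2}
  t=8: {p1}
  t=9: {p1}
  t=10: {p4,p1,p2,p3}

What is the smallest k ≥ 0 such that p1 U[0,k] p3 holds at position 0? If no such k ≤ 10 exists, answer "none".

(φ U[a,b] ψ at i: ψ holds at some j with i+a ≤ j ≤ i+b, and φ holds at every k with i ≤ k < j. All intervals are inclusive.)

2

Need earliest j ≥ 0 with p3, and p1 at every k in [0,j-1].
  j=0: rhs fails.
  j=1: rhs fails.
  j=2: rhs holds; lhs holds on [0,1]. k = 2.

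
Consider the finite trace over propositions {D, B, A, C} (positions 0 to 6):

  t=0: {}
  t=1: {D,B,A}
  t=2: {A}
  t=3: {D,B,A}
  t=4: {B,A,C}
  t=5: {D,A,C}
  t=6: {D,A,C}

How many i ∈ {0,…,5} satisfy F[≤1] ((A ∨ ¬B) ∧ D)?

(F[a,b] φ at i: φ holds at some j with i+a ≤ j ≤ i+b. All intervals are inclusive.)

Evaluate at each i in [0,5]:
  i=0: ✓ (witness j=1)
  i=1: ✓ (witness j=1)
  i=2: ✓ (witness j=3)
  i=3: ✓ (witness j=3)
  i=4: ✓ (witness j=5)
  i=5: ✓ (witness j=5)
Positions where it holds: {0, 1, 2, 3, 4, 5} → 6.

6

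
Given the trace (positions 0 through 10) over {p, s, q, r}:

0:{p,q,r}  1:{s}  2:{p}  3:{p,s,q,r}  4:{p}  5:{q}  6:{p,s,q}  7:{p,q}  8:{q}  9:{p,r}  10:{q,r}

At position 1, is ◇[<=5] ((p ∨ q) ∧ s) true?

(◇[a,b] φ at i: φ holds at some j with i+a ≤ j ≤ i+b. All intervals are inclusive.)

Holds

Check ((p ∨ q) ∧ s) at each j in [1,6]:
  j=1: false
  j=2: false
  j=3: true
  j=4: false
  j=5: false
  j=6: true
Found at j=3 → formula holds.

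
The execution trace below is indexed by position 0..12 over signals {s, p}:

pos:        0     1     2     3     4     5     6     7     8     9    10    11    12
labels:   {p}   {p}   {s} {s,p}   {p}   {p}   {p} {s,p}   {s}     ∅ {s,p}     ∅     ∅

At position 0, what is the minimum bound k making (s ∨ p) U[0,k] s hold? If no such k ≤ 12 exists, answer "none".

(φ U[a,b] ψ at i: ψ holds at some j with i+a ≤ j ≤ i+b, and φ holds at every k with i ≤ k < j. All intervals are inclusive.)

Need earliest j ≥ 0 with s, and (s ∨ p) at every k in [0,j-1].
  j=0: rhs fails.
  j=1: rhs fails.
  j=2: rhs holds; lhs holds on [0,1]. k = 2.

2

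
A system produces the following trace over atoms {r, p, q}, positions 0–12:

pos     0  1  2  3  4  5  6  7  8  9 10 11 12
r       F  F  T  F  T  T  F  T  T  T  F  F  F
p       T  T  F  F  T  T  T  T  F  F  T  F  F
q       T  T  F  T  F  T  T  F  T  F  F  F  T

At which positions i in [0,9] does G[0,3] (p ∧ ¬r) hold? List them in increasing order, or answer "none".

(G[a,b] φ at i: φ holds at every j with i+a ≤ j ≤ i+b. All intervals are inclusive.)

Evaluate at each i in [0,9]:
  i=0: ✗ (fails at j=2)
  i=1: ✗ (fails at j=2)
  i=2: ✗ (fails at j=2)
  i=3: ✗ (fails at j=3)
  i=4: ✗ (fails at j=4)
  i=5: ✗ (fails at j=5)
  i=6: ✗ (fails at j=7)
  i=7: ✗ (fails at j=7)
  i=8: ✗ (fails at j=8)
  i=9: ✗ (fails at j=9)

none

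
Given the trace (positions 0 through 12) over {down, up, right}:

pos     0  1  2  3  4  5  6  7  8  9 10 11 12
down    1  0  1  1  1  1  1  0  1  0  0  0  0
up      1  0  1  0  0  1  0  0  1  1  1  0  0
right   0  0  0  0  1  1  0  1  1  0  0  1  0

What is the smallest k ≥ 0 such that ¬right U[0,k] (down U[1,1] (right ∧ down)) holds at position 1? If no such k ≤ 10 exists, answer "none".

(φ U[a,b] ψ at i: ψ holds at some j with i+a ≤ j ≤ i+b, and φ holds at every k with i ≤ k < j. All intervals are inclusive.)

2

Need earliest j ≥ 1 with (down U[1,1] (right ∧ down)), and ¬right at every k in [1,j-1].
  j=1: rhs fails.
  j=2: rhs fails.
  j=3: rhs holds; lhs holds on [1,2]. k = 2.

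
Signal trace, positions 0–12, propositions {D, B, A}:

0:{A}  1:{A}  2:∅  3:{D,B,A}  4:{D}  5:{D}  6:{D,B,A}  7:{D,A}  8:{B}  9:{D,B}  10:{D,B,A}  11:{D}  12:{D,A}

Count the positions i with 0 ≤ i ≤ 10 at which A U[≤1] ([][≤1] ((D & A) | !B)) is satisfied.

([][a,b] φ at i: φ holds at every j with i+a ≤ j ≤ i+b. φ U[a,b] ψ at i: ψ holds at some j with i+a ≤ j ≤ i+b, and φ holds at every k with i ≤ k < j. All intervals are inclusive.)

8

Evaluate at each i in [0,10]:
  i=0: ✓ (rhs at j=0)
  i=1: ✓ (rhs at j=1)
  i=2: ✓ (rhs at j=2)
  i=3: ✓ (rhs at j=3)
  i=4: ✓ (rhs at j=4)
  i=5: ✓ (rhs at j=5)
  i=6: ✓ (rhs at j=6)
  i=7: ✗ (no rhs in [7,8])
  i=8: ✗ (no rhs in [8,9])
  i=9: ✗ (lhs fails at k=9 before rhs at j=10)
  i=10: ✓ (rhs at j=10)
Positions where it holds: {0, 1, 2, 3, 4, 5, 6, 10} → 8.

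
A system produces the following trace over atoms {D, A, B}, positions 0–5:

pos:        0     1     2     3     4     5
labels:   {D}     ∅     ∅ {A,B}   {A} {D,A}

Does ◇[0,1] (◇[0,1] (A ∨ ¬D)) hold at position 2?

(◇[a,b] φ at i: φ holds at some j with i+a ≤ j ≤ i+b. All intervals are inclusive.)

Check ◇[0,1] (A ∨ ¬D) at each j in [2,3]:
  j=2: holds (witness at 2)
  j=3: holds (witness at 3)
Found at j=2 → formula holds.

Yes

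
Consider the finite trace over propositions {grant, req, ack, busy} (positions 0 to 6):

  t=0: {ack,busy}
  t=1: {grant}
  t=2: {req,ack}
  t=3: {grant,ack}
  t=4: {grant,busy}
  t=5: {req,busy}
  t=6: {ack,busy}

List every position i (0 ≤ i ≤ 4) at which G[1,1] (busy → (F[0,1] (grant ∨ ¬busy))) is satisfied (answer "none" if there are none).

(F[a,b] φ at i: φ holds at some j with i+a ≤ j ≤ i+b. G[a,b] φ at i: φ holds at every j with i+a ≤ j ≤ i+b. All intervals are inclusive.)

Evaluate at each i in [0,4]:
  i=0: ✓ (all of [1,1])
  i=1: ✓ (all of [2,2])
  i=2: ✓ (all of [3,3])
  i=3: ✓ (all of [4,4])
  i=4: ✗ (fails at j=5)

0, 1, 2, 3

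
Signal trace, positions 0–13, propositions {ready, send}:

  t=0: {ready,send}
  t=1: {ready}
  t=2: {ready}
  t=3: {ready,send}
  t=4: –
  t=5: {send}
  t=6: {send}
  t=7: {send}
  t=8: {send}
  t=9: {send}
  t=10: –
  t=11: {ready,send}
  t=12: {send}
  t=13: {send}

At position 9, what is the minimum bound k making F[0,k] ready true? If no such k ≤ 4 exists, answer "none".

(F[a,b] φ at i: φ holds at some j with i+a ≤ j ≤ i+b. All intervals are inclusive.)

Scan j = 9,10,… for ready:
  j=9: fails
  j=10: fails
  j=11: holds
First hit at j=11, so smallest k = 11-9 = 2.

2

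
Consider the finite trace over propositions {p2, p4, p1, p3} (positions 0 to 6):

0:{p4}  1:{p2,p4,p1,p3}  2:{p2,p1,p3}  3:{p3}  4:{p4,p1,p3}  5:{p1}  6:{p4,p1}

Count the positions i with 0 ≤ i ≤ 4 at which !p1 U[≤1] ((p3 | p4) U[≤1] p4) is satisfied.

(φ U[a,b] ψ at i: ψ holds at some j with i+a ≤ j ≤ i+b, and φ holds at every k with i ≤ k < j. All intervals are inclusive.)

Evaluate at each i in [0,4]:
  i=0: ✓ (rhs at j=0)
  i=1: ✓ (rhs at j=1)
  i=2: ✗ (lhs fails at k=2 before rhs at j=3)
  i=3: ✓ (rhs at j=3)
  i=4: ✓ (rhs at j=4)
Positions where it holds: {0, 1, 3, 4} → 4.

4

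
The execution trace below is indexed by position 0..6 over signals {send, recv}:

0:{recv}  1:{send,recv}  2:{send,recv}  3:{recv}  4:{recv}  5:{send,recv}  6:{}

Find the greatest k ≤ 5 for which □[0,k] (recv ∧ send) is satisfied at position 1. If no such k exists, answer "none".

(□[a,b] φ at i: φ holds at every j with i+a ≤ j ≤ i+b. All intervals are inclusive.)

(recv ∧ send) must hold from j=1 onward; find where it first fails.
  j=1: holds
  j=2: holds
  j=3: fails
Holds on [1,2], so largest k = 1.

1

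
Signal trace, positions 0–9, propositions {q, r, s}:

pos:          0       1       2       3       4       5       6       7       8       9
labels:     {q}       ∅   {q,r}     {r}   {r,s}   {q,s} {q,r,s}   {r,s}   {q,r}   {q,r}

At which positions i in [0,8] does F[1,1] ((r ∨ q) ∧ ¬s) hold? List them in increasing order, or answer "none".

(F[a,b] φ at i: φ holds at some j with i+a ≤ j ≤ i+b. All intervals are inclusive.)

Evaluate at each i in [0,8]:
  i=0: ✗ (none in [1,1])
  i=1: ✓ (witness j=2)
  i=2: ✓ (witness j=3)
  i=3: ✗ (none in [4,4])
  i=4: ✗ (none in [5,5])
  i=5: ✗ (none in [6,6])
  i=6: ✗ (none in [7,7])
  i=7: ✓ (witness j=8)
  i=8: ✓ (witness j=9)

1, 2, 7, 8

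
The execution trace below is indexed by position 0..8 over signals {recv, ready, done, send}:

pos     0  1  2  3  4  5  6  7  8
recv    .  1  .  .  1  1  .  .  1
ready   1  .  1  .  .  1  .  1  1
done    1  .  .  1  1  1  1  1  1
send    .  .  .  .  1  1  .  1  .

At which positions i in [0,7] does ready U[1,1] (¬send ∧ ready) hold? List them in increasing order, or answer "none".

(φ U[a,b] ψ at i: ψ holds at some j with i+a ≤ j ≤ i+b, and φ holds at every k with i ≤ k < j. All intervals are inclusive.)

7

Evaluate at each i in [0,7]:
  i=0: ✗ (no rhs in [1,1])
  i=1: ✗ (lhs fails at k=1 before rhs at j=2)
  i=2: ✗ (no rhs in [3,3])
  i=3: ✗ (no rhs in [4,4])
  i=4: ✗ (no rhs in [5,5])
  i=5: ✗ (no rhs in [6,6])
  i=6: ✗ (no rhs in [7,7])
  i=7: ✓ (rhs at j=8; lhs holds on [7,7])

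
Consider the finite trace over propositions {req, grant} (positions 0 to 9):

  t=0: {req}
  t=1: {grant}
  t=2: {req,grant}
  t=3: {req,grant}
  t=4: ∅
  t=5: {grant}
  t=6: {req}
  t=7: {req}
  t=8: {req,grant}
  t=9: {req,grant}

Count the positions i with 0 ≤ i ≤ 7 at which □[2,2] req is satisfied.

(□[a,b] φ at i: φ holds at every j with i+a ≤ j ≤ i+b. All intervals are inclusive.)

Evaluate at each i in [0,7]:
  i=0: ✓ (all of [2,2])
  i=1: ✓ (all of [3,3])
  i=2: ✗ (fails at j=4)
  i=3: ✗ (fails at j=5)
  i=4: ✓ (all of [6,6])
  i=5: ✓ (all of [7,7])
  i=6: ✓ (all of [8,8])
  i=7: ✓ (all of [9,9])
Positions where it holds: {0, 1, 4, 5, 6, 7} → 6.

6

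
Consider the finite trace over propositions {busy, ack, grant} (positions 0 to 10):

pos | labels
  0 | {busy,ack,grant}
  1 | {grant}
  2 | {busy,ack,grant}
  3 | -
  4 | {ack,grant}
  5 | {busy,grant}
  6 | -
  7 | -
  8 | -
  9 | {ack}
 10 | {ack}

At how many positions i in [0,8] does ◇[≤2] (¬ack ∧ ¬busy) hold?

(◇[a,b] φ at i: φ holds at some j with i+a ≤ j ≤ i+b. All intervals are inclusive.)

9

Evaluate at each i in [0,8]:
  i=0: ✓ (witness j=1)
  i=1: ✓ (witness j=1)
  i=2: ✓ (witness j=3)
  i=3: ✓ (witness j=3)
  i=4: ✓ (witness j=6)
  i=5: ✓ (witness j=6)
  i=6: ✓ (witness j=6)
  i=7: ✓ (witness j=7)
  i=8: ✓ (witness j=8)
Positions where it holds: {0, 1, 2, 3, 4, 5, 6, 7, 8} → 9.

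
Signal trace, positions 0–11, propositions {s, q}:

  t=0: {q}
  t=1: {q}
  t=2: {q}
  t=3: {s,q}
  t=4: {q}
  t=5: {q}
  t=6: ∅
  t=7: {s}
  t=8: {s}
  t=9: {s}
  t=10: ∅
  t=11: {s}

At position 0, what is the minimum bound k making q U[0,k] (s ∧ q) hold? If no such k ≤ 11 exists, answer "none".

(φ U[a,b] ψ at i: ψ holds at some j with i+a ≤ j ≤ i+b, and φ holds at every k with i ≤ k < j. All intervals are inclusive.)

3

Need earliest j ≥ 0 with (s ∧ q), and q at every k in [0,j-1].
  j=0: rhs fails.
  j=1: rhs fails.
  j=2: rhs fails.
  j=3: rhs holds; lhs holds on [0,2]. k = 3.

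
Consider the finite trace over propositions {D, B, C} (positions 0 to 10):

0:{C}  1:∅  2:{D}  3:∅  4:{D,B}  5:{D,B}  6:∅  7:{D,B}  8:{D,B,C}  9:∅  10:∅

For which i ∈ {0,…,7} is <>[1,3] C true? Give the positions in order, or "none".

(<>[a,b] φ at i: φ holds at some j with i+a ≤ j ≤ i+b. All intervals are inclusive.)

5, 6, 7

Evaluate at each i in [0,7]:
  i=0: ✗ (none in [1,3])
  i=1: ✗ (none in [2,4])
  i=2: ✗ (none in [3,5])
  i=3: ✗ (none in [4,6])
  i=4: ✗ (none in [5,7])
  i=5: ✓ (witness j=8)
  i=6: ✓ (witness j=8)
  i=7: ✓ (witness j=8)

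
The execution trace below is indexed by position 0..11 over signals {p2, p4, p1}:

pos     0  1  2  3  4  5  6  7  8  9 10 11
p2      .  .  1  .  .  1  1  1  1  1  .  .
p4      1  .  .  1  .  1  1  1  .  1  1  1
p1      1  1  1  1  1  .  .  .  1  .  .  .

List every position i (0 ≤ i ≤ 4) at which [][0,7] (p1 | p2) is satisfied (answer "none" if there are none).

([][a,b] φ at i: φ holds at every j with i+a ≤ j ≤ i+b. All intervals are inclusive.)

Evaluate at each i in [0,4]:
  i=0: ✓ (all of [0,7])
  i=1: ✓ (all of [1,8])
  i=2: ✓ (all of [2,9])
  i=3: ✗ (fails at j=10)
  i=4: ✗ (fails at j=10)

0, 1, 2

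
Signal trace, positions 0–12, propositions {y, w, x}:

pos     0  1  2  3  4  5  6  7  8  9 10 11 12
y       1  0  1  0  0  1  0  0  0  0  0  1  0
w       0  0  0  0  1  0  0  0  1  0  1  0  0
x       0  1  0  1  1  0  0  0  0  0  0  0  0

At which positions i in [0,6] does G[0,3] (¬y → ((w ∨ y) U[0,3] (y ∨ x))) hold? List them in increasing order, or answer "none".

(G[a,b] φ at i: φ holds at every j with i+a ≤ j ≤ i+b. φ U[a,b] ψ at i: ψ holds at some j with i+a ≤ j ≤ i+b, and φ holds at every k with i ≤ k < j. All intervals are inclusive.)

0, 1, 2

Evaluate at each i in [0,6]:
  i=0: ✓ (all of [0,3])
  i=1: ✓ (all of [1,4])
  i=2: ✓ (all of [2,5])
  i=3: ✗ (fails at j=6)
  i=4: ✗ (fails at j=6)
  i=5: ✗ (fails at j=6)
  i=6: ✗ (fails at j=6)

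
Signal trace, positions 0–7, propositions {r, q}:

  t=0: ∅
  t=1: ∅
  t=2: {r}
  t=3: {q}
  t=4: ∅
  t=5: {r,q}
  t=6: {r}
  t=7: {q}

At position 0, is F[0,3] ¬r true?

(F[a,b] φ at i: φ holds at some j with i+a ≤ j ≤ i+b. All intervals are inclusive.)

Check ¬r at each j in [0,3]:
  j=0: true
  j=1: true
  j=2: false
  j=3: true
Found at j=0 → formula holds.

True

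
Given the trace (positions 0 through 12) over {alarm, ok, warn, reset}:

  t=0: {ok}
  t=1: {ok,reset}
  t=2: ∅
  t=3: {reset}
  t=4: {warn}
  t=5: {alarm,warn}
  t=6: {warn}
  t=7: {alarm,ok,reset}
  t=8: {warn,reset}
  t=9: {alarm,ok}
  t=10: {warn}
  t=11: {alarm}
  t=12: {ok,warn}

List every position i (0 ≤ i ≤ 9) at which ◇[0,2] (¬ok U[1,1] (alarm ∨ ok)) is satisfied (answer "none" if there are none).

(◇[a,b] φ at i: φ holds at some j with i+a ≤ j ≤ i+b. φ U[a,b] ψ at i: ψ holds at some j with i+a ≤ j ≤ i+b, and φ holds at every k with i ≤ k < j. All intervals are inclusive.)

Evaluate at each i in [0,9]:
  i=0: ✗ (none in [0,2])
  i=1: ✗ (none in [1,3])
  i=2: ✓ (witness j=4)
  i=3: ✓ (witness j=4)
  i=4: ✓ (witness j=4)
  i=5: ✓ (witness j=6)
  i=6: ✓ (witness j=6)
  i=7: ✓ (witness j=8)
  i=8: ✓ (witness j=8)
  i=9: ✓ (witness j=10)

2, 3, 4, 5, 6, 7, 8, 9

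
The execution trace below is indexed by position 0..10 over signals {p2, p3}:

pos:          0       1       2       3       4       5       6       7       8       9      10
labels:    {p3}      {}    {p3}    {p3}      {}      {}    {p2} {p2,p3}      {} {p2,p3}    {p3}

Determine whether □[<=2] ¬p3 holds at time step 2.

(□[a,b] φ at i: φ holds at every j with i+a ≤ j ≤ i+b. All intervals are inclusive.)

Does not hold

Check ¬p3 at every j in [2,4]:
  j=2: false
  j=3: false
  j=4: true
Fails at j=2 → formula fails.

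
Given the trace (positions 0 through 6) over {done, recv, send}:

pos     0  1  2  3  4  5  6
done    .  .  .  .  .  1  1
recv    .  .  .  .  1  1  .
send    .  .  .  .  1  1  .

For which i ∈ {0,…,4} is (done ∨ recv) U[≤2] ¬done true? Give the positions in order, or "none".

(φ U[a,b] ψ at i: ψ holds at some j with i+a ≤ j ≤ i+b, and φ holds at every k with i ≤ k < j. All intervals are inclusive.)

Evaluate at each i in [0,4]:
  i=0: ✓ (rhs at j=0)
  i=1: ✓ (rhs at j=1)
  i=2: ✓ (rhs at j=2)
  i=3: ✓ (rhs at j=3)
  i=4: ✓ (rhs at j=4)

0, 1, 2, 3, 4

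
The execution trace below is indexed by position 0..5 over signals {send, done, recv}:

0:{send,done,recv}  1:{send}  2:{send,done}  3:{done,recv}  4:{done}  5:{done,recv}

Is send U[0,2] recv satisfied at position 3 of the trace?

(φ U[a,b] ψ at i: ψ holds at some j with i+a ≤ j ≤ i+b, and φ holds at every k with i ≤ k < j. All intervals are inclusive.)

Need some j in [3,5] with recv, and send at every k in [3,j-1].
  j=3: recv holds; no prefix to check → satisfied.

Yes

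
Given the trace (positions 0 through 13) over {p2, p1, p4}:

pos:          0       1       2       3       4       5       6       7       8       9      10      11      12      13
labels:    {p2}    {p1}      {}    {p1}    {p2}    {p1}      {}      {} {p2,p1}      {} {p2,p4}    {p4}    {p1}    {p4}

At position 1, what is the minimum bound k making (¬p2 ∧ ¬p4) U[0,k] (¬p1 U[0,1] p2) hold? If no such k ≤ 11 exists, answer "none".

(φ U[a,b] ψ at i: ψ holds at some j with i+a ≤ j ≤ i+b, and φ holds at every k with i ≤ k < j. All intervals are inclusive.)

3

Need earliest j ≥ 1 with (¬p1 U[0,1] p2), and (¬p2 ∧ ¬p4) at every k in [1,j-1].
  j=1: rhs fails.
  j=2: rhs fails.
  j=3: rhs fails.
  j=4: rhs holds; lhs holds on [1,3]. k = 3.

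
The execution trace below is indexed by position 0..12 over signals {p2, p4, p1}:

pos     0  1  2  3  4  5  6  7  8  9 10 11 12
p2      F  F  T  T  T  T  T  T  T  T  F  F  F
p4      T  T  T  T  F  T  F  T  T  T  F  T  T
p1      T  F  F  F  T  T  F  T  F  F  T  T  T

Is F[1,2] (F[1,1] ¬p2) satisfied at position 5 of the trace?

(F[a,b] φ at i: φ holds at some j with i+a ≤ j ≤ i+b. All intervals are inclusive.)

Does not hold

Check F[1,1] ¬p2 at each j in [6,7]:
  j=6: fails (none in [7,7])
  j=7: fails (none in [8,8])
No position in the window satisfies it → formula fails.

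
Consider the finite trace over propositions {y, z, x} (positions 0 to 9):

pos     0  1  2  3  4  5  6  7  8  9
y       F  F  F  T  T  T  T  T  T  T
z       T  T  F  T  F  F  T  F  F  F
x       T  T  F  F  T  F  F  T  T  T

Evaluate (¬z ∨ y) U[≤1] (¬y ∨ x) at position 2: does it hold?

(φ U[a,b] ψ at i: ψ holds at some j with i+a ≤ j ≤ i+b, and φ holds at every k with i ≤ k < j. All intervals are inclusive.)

Need some j in [2,3] with (¬y ∨ x), and (¬z ∨ y) at every k in [2,j-1].
  j=2: (¬y ∨ x) holds; no prefix to check → satisfied.

Yes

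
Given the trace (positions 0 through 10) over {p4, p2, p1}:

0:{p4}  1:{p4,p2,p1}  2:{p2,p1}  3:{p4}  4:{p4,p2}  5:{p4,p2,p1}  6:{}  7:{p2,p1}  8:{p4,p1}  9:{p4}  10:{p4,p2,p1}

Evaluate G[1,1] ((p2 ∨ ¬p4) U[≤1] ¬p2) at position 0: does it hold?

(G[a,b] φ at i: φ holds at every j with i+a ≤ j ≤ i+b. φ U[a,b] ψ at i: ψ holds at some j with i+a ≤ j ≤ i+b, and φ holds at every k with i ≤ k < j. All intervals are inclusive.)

Check ((p2 ∨ ¬p4) U[≤1] ¬p2) at every j in [1,1]:
  j=1: fails
Fails at j=1 → formula fails.

False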